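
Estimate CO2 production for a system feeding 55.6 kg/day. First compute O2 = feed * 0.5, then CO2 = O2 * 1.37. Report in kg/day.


O2 = 55.6 * 0.5 = 27.8
CO2 = 27.8 * 1.37 = 38.086

38.086 kg/day


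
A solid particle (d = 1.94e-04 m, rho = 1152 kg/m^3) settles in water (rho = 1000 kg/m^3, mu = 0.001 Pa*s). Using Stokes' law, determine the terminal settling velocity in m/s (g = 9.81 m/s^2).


Density difference: rho_p - rho_f = 1152 - 1000 = 152 kg/m^3
d^2 = (1.94e-04)^2 = 3.7636e-08 m^2
Numerator = (rho_p - rho_f) * g * d^2 = 152 * 9.81 * 3.7636e-08 = 5.6119792e-05
Denominator = 18 * mu = 18 * 0.001 = 0.018
v_s = 5.6119792e-05 / 0.018 = 0.00311777 m/s
Check: Re = rho_f * v_s * d / mu = 1000 * 0.00311777 * 1.94e-04 / 0.001 = 0.605 < 1, so Stokes' law applies.

0.00311777 m/s


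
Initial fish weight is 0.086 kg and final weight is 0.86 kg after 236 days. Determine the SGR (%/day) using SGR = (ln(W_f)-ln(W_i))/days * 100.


ln(W_f) = ln(0.86) = -0.15082289
ln(W_i) = ln(0.086) = -2.453408
ln(W_f) - ln(W_i) = -0.15082289 - -2.453408 = 2.3025851
SGR = 2.3025851 / 236 * 100 = 0.975672 %/day

0.975672 %/day


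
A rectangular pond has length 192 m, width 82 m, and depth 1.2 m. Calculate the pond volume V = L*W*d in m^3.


Base area = L * W = 192 * 82 = 15744 m^2
Volume = area * depth = 15744 * 1.2 = 18892.8 m^3

18892.8 m^3


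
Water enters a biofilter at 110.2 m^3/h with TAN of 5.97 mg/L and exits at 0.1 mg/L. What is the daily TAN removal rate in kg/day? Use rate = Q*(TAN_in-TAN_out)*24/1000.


Concentration drop: TAN_in - TAN_out = 5.97 - 0.1 = 5.87 mg/L
Hourly TAN removed = Q * dTAN = 110.2 m^3/h * 5.87 mg/L = 646.874 g/h  (m^3/h * mg/L = g/h)
Daily TAN removed = 646.874 * 24 = 15524.976 g/day
Convert to kg/day: 15524.976 / 1000 = 15.524976 kg/day

15.524976 kg/day


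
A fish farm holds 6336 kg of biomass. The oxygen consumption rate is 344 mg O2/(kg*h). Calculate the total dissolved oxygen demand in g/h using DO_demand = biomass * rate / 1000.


Total O2 consumption (mg/h) = 6336 kg * 344 mg/(kg*h) = 2179584 mg/h
Convert to g/h: 2179584 / 1000 = 2179.584 g/h

2179.584 g/h


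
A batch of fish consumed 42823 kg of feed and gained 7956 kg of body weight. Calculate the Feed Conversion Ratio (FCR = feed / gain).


FCR = feed consumed / weight gained
FCR = 42823 kg / 7956 kg = 5.38248

5.38248


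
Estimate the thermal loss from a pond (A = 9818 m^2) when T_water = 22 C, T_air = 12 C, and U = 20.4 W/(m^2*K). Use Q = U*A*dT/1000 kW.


Temperature difference dT = 22 - 12 = 10 K
Heat loss (W) = U * A * dT = 20.4 * 9818 * 10 = 2002872 W
Convert to kW: 2002872 / 1000 = 2002.872 kW

2002.872 kW


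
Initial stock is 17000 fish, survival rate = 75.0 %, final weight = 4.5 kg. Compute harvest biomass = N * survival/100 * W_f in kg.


Survivors = 17000 * 75.0/100 = 12750 fish
Harvest biomass = survivors * W_f = 12750 * 4.5 = 57375 kg

57375 kg


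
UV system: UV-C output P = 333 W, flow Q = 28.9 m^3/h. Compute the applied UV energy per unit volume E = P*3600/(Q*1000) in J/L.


Energy delivered per hour = 333 W * 3600 s = 1198800 J/h
Volume treated per hour = 28.9 m^3/h * 1000 = 28900 L/h
dose = 1198800 / 28900 = 41.481 J/L

41.481 J/L


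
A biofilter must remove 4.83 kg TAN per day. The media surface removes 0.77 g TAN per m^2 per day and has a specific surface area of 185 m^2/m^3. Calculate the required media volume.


A = 4.83*1000 / 0.77 = 6272.7273 m^2
V = 6272.7273 / 185 = 33.9066

33.9066 m^3


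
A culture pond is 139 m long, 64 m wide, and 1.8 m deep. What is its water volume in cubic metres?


Base area = L * W = 139 * 64 = 8896 m^2
Volume = area * depth = 8896 * 1.8 = 16012.8 m^3

16012.8 m^3


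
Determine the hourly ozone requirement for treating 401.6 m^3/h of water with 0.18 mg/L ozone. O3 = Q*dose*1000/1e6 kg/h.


O3 demand (mg/h) = Q * dose * 1000 = 401.6 * 0.18 * 1000 = 72288 mg/h
Convert mg to kg: 72288 / 1e6 = 0.072288 kg/h

0.072288 kg/h


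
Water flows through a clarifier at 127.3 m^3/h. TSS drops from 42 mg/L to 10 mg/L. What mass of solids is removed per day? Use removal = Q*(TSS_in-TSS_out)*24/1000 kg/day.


Concentration drop: TSS_in - TSS_out = 42 - 10 = 32 mg/L
Hourly solids removed = Q * dTSS = 127.3 m^3/h * 32 mg/L = 4073.6 g/h  (m^3/h * mg/L = g/h)
Daily solids removed = 4073.6 * 24 = 97766.4 g/day
Convert g to kg: 97766.4 / 1000 = 97.7664 kg/day

97.7664 kg/day


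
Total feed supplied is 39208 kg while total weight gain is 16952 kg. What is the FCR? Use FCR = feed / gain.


FCR = feed consumed / weight gained
FCR = 39208 kg / 16952 kg = 2.31288

2.31288


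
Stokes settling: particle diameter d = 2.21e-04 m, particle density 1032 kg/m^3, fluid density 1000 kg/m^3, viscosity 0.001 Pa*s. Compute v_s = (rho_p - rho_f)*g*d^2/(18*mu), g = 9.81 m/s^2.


Density difference: rho_p - rho_f = 1032 - 1000 = 32 kg/m^3
d^2 = (2.21e-04)^2 = 4.8841e-08 m^2
Numerator = (rho_p - rho_f) * g * d^2 = 32 * 9.81 * 4.8841e-08 = 1.5332167e-05
Denominator = 18 * mu = 18 * 0.001 = 0.018
v_s = 1.5332167e-05 / 0.018 = 8.51787e-04 m/s
Check: Re = rho_f * v_s * d / mu = 1000 * 8.51787e-04 * 2.21e-04 / 0.001 = 0.188 < 1, so Stokes' law applies.

8.51787e-04 m/s


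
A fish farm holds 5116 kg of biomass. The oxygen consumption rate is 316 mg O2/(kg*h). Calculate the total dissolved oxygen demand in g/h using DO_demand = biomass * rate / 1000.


Total O2 consumption (mg/h) = 5116 kg * 316 mg/(kg*h) = 1616656 mg/h
Convert to g/h: 1616656 / 1000 = 1616.656 g/h

1616.656 g/h


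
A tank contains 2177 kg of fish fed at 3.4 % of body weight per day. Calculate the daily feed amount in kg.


Feeding rate fraction = 3.4% / 100 = 0.034
Daily feed = 2177 kg * 0.034 = 74.018 kg/day

74.018 kg/day


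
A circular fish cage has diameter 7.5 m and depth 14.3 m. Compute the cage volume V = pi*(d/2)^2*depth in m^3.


r = d/2 = 7.5/2 = 3.75 m
Base area = pi*r^2 = pi*3.75^2 = 44.178647 m^2
Volume = 44.178647 * 14.3 = 631.755 m^3

631.755 m^3


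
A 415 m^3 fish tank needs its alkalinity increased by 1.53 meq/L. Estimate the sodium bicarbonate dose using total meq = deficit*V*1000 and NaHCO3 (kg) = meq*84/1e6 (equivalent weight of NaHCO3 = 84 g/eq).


Tank volume in L = 415 m^3 * 1000 = 415000 L
Total meq required = 1.53 meq/L * 415000 L = 634950 meq
NaHCO3 mass = 634950 meq * 84 mg/meq / 1e6 = 53.3358 kg

53.3358 kg


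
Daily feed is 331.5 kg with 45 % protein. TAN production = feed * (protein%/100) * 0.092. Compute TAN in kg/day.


Protein in feed = 331.5 * 45/100 = 149.175 kg/day
TAN = protein * 0.092 = 149.175 * 0.092 = 13.7241 kg/day

13.7241 kg/day


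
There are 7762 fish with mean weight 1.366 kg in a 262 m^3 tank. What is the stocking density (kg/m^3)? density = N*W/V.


Total biomass = 7762 fish * 1.366 kg = 10602.892 kg
Density = total biomass / volume = 10602.892 / 262 = 40.4691 kg/m^3

40.4691 kg/m^3


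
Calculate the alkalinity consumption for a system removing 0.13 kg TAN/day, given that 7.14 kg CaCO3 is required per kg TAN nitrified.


Alkalinity factor: 7.14 kg CaCO3 consumed per kg TAN nitrified
alk = 0.13 kg TAN * 7.14 = 0.9282 kg CaCO3/day

0.9282 kg CaCO3/day


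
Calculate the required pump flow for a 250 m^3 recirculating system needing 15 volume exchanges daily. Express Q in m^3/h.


Daily recirculation volume = 250 m^3 * 15 = 3750 m^3/day
Flow rate Q = daily volume / 24 h = 3750 / 24 = 156.25 m^3/h

156.25 m^3/h


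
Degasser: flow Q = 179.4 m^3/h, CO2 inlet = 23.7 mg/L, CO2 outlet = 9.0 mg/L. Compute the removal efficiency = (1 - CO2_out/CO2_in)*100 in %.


CO2_out / CO2_in = 9.0 / 23.7 = 0.37974684
Fraction remaining = 0.37974684
efficiency = (1 - 0.37974684) * 100 = 62.0253 %

62.0253 %


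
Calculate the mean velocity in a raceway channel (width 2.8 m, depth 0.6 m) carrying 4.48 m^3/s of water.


Cross-sectional area = W * d = 2.8 * 0.6 = 1.68 m^2
Velocity = Q / A = 4.48 / 1.68 = 2.66667 m/s

2.66667 m/s


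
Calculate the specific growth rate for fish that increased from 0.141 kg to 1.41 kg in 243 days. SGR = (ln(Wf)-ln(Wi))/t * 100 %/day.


ln(W_f) = ln(1.41) = 0.3435897
ln(W_i) = ln(0.141) = -1.9589954
ln(W_f) - ln(W_i) = 0.3435897 - -1.9589954 = 2.3025851
SGR = 2.3025851 / 243 * 100 = 0.947566 %/day

0.947566 %/day


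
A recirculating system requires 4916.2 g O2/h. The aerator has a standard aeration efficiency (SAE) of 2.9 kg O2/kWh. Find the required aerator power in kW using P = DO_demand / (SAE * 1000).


SAE in g O2/kWh = 2.9 * 1000 = 2900 g/kWh
P = DO_demand / SAE_g = 4916.2 / 2900 = 1.69524 kW

1.69524 kW


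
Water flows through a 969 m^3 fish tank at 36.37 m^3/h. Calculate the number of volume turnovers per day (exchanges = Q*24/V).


Daily flow volume = 36.37 m^3/h * 24 h = 872.88 m^3/day
Exchanges = daily flow / tank volume = 872.88 / 969 = 0.900805 exchanges/day

0.900805 exchanges/day


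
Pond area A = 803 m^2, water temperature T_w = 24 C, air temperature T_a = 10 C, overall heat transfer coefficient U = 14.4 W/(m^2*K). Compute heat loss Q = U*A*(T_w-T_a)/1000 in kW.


Temperature difference dT = 24 - 10 = 14 K
Heat loss (W) = U * A * dT = 14.4 * 803 * 14 = 161884.8 W
Convert to kW: 161884.8 / 1000 = 161.8848 kW

161.8848 kW


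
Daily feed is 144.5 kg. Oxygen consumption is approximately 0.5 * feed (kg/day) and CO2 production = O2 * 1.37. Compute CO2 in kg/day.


O2 = 144.5 * 0.5 = 72.25
CO2 = 72.25 * 1.37 = 98.9825

98.9825 kg/day


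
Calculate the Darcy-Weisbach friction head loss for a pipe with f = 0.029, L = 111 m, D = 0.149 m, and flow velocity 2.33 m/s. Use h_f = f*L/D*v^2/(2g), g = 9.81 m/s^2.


v^2 = 2.33^2 = 5.4289 m^2/s^2
L/D = 111/0.149 = 744.96644
h_f = f*(L/D)*v^2/(2g) = 0.029 * 744.96644 * 5.4289 / 19.62 = 5.97788 m

5.97788 m


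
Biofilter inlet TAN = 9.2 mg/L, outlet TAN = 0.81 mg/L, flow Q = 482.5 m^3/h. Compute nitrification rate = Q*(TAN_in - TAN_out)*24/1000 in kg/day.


Concentration drop: TAN_in - TAN_out = 9.2 - 0.81 = 8.39 mg/L
Hourly TAN removed = Q * dTAN = 482.5 m^3/h * 8.39 mg/L = 4048.175 g/h  (m^3/h * mg/L = g/h)
Daily TAN removed = 4048.175 * 24 = 97156.2 g/day
Convert to kg/day: 97156.2 / 1000 = 97.1562 kg/day

97.1562 kg/day


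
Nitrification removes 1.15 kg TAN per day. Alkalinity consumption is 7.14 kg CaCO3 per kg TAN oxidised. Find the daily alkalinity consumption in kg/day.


Alkalinity factor: 7.14 kg CaCO3 consumed per kg TAN nitrified
alk = 1.15 kg TAN * 7.14 = 8.211 kg CaCO3/day

8.211 kg CaCO3/day


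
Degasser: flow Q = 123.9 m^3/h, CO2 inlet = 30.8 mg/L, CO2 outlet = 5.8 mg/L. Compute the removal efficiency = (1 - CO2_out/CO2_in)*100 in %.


CO2_out / CO2_in = 5.8 / 30.8 = 0.18831169
Fraction remaining = 0.18831169
efficiency = (1 - 0.18831169) * 100 = 81.1688 %

81.1688 %


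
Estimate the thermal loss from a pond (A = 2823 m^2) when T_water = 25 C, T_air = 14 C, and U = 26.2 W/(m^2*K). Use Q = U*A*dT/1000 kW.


Temperature difference dT = 25 - 14 = 11 K
Heat loss (W) = U * A * dT = 26.2 * 2823 * 11 = 813588.6 W
Convert to kW: 813588.6 / 1000 = 813.5886 kW

813.5886 kW


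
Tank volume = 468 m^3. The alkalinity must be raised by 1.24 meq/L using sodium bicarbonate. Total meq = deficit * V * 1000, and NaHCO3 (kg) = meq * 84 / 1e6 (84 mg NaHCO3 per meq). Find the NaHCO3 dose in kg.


Tank volume in L = 468 m^3 * 1000 = 468000 L
Total meq required = 1.24 meq/L * 468000 L = 580320 meq
NaHCO3 mass = 580320 meq * 84 mg/meq / 1e6 = 48.7469 kg

48.7469 kg


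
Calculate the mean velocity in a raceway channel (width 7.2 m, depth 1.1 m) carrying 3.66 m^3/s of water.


Cross-sectional area = W * d = 7.2 * 1.1 = 7.92 m^2
Velocity = Q / A = 3.66 / 7.92 = 0.462121 m/s

0.462121 m/s


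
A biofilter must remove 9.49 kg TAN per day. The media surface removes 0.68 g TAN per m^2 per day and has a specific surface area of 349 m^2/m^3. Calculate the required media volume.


A = 9.49*1000 / 0.68 = 13955.882 m^2
V = 13955.882 / 349 = 39.9882

39.9882 m^3


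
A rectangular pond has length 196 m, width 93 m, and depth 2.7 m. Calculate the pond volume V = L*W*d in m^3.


Base area = L * W = 196 * 93 = 18228 m^2
Volume = area * depth = 18228 * 2.7 = 49215.6 m^3

49215.6 m^3


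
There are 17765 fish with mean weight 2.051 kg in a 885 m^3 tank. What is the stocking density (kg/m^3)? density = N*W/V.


Total biomass = 17765 fish * 2.051 kg = 36436.015 kg
Density = total biomass / volume = 36436.015 / 885 = 41.1706 kg/m^3

41.1706 kg/m^3


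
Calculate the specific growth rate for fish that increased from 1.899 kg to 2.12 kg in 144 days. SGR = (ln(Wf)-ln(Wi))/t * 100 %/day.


ln(W_f) = ln(2.12) = 0.75141609
ln(W_i) = ln(1.899) = 0.64132743
ln(W_f) - ln(W_i) = 0.75141609 - 0.64132743 = 0.11008866
SGR = 0.11008866 / 144 * 100 = 0.0764505 %/day

0.0764505 %/day


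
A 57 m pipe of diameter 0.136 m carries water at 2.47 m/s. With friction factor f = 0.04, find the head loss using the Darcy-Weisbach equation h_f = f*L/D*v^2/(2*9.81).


v^2 = 2.47^2 = 6.1009 m^2/s^2
L/D = 57/0.136 = 419.11765
h_f = f*(L/D)*v^2/(2g) = 0.04 * 419.11765 * 6.1009 / 19.62 = 5.21304 m

5.21304 m


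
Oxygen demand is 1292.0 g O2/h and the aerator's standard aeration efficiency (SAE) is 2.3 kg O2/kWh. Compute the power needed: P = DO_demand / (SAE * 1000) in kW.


SAE in g O2/kWh = 2.3 * 1000 = 2300 g/kWh
P = DO_demand / SAE_g = 1292.0 / 2300 = 0.561739 kW

0.561739 kW


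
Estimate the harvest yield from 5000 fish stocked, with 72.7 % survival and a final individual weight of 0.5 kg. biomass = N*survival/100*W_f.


Survivors = 5000 * 72.7/100 = 3635 fish
Harvest biomass = survivors * W_f = 3635 * 0.5 = 1817.5 kg

1817.5 kg


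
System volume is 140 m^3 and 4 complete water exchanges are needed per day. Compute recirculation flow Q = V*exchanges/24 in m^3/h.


Daily recirculation volume = 140 m^3 * 4 = 560 m^3/day
Flow rate Q = daily volume / 24 h = 560 / 24 = 23.3333 m^3/h

23.3333 m^3/h


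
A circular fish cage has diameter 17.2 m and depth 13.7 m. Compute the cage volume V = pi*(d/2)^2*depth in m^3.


r = d/2 = 17.2/2 = 8.6 m
Base area = pi*r^2 = pi*8.6^2 = 232.35219 m^2
Volume = 232.35219 * 13.7 = 3183.23 m^3

3183.23 m^3


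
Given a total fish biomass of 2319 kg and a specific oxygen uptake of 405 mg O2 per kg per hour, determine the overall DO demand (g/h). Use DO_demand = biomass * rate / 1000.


Total O2 consumption (mg/h) = 2319 kg * 405 mg/(kg*h) = 939195 mg/h
Convert to g/h: 939195 / 1000 = 939.195 g/h

939.195 g/h


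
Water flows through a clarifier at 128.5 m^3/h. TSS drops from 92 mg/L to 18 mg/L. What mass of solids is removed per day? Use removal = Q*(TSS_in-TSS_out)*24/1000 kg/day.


Concentration drop: TSS_in - TSS_out = 92 - 18 = 74 mg/L
Hourly solids removed = Q * dTSS = 128.5 m^3/h * 74 mg/L = 9509 g/h  (m^3/h * mg/L = g/h)
Daily solids removed = 9509 * 24 = 228216 g/day
Convert g to kg: 228216 / 1000 = 228.216 kg/day

228.216 kg/day


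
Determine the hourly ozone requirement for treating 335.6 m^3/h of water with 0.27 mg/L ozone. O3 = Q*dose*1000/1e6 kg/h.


O3 demand (mg/h) = Q * dose * 1000 = 335.6 * 0.27 * 1000 = 90612 mg/h
Convert mg to kg: 90612 / 1e6 = 0.090612 kg/h

0.090612 kg/h


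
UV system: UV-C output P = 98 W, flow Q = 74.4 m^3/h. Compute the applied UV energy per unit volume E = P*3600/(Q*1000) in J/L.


Energy delivered per hour = 98 W * 3600 s = 352800 J/h
Volume treated per hour = 74.4 m^3/h * 1000 = 74400 L/h
dose = 352800 / 74400 = 4.74194 J/L

4.74194 J/L


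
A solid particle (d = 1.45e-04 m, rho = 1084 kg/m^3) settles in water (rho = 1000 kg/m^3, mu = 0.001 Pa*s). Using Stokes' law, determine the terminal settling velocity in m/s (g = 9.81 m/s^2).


Density difference: rho_p - rho_f = 1084 - 1000 = 84 kg/m^3
d^2 = (1.45e-04)^2 = 2.1025e-08 m^2
Numerator = (rho_p - rho_f) * g * d^2 = 84 * 9.81 * 2.1025e-08 = 1.7325441e-05
Denominator = 18 * mu = 18 * 0.001 = 0.018
v_s = 1.7325441e-05 / 0.018 = 9.62524e-04 m/s
Check: Re = rho_f * v_s * d / mu = 1000 * 9.62524e-04 * 1.45e-04 / 0.001 = 0.14 < 1, so Stokes' law applies.

9.62524e-04 m/s


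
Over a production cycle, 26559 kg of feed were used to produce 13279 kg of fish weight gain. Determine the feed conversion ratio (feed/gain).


FCR = feed consumed / weight gained
FCR = 26559 kg / 13279 kg = 2.00008

2.00008


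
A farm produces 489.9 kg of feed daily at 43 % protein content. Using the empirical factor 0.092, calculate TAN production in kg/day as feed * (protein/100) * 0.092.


Protein in feed = 489.9 * 43/100 = 210.657 kg/day
TAN = protein * 0.092 = 210.657 * 0.092 = 19.380444 kg/day

19.380444 kg/day


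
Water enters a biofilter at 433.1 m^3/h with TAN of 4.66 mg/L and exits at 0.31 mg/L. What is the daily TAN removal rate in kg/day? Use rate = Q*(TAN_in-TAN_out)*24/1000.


Concentration drop: TAN_in - TAN_out = 4.66 - 0.31 = 4.35 mg/L
Hourly TAN removed = Q * dTAN = 433.1 m^3/h * 4.35 mg/L = 1883.985 g/h  (m^3/h * mg/L = g/h)
Daily TAN removed = 1883.985 * 24 = 45215.64 g/day
Convert to kg/day: 45215.64 / 1000 = 45.21564 kg/day

45.21564 kg/day


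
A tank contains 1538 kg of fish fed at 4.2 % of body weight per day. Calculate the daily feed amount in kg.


Feeding rate fraction = 4.2% / 100 = 0.042
Daily feed = 1538 kg * 0.042 = 64.596 kg/day

64.596 kg/day


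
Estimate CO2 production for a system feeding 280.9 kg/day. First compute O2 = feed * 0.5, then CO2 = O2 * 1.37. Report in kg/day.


O2 = 280.9 * 0.5 = 140.45
CO2 = 140.45 * 1.37 = 192.4165

192.4165 kg/day


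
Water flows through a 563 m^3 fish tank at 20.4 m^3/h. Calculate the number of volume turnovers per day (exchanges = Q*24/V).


Daily flow volume = 20.4 m^3/h * 24 h = 489.6 m^3/day
Exchanges = daily flow / tank volume = 489.6 / 563 = 0.869627 exchanges/day

0.869627 exchanges/day


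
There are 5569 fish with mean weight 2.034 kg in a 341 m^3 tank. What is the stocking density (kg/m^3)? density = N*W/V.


Total biomass = 5569 fish * 2.034 kg = 11327.346 kg
Density = total biomass / volume = 11327.346 / 341 = 33.218 kg/m^3

33.218 kg/m^3


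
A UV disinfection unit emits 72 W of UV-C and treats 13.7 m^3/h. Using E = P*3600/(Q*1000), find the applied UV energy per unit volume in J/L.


Energy delivered per hour = 72 W * 3600 s = 259200 J/h
Volume treated per hour = 13.7 m^3/h * 1000 = 13700 L/h
dose = 259200 / 13700 = 18.9197 J/L

18.9197 J/L


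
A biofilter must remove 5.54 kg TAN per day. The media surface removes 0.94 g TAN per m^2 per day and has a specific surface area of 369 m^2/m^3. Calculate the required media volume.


A = 5.54*1000 / 0.94 = 5893.617 m^2
V = 5893.617 / 369 = 15.9719

15.9719 m^3


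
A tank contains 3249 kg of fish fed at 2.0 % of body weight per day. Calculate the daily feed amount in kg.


Feeding rate fraction = 2.0% / 100 = 0.02
Daily feed = 3249 kg * 0.02 = 64.98 kg/day

64.98 kg/day


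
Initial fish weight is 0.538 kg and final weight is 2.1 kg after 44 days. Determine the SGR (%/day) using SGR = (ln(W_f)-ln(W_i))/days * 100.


ln(W_f) = ln(2.1) = 0.74193734
ln(W_i) = ln(0.538) = -0.61989672
ln(W_f) - ln(W_i) = 0.74193734 - -0.61989672 = 1.3618341
SGR = 1.3618341 / 44 * 100 = 3.09508 %/day

3.09508 %/day


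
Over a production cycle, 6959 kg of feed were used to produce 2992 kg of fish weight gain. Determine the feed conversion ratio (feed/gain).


FCR = feed consumed / weight gained
FCR = 6959 kg / 2992 kg = 2.32587

2.32587


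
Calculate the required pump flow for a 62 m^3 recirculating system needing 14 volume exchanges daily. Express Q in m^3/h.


Daily recirculation volume = 62 m^3 * 14 = 868 m^3/day
Flow rate Q = daily volume / 24 h = 868 / 24 = 36.1667 m^3/h

36.1667 m^3/h


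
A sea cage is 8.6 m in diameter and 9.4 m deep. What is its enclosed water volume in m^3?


r = d/2 = 8.6/2 = 4.3 m
Base area = pi*r^2 = pi*4.3^2 = 58.088048 m^2
Volume = 58.088048 * 9.4 = 546.028 m^3

546.028 m^3


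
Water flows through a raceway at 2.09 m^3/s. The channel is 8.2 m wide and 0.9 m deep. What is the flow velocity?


Cross-sectional area = W * d = 8.2 * 0.9 = 7.38 m^2
Velocity = Q / A = 2.09 / 7.38 = 0.283198 m/s

0.283198 m/s


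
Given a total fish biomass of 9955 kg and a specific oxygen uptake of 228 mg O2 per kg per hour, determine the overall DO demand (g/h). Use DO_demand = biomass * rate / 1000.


Total O2 consumption (mg/h) = 9955 kg * 228 mg/(kg*h) = 2269740 mg/h
Convert to g/h: 2269740 / 1000 = 2269.74 g/h

2269.74 g/h


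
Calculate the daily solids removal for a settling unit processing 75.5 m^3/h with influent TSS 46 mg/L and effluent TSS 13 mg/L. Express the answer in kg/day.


Concentration drop: TSS_in - TSS_out = 46 - 13 = 33 mg/L
Hourly solids removed = Q * dTSS = 75.5 m^3/h * 33 mg/L = 2491.5 g/h  (m^3/h * mg/L = g/h)
Daily solids removed = 2491.5 * 24 = 59796 g/day
Convert g to kg: 59796 / 1000 = 59.796 kg/day

59.796 kg/day


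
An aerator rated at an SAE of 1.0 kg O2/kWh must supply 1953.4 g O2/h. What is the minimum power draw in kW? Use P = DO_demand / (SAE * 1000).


SAE in g O2/kWh = 1.0 * 1000 = 1000 g/kWh
P = DO_demand / SAE_g = 1953.4 / 1000 = 1.9534 kW

1.9534 kW


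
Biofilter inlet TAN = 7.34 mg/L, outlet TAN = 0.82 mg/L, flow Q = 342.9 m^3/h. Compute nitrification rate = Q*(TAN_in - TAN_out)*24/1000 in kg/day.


Concentration drop: TAN_in - TAN_out = 7.34 - 0.82 = 6.52 mg/L
Hourly TAN removed = Q * dTAN = 342.9 m^3/h * 6.52 mg/L = 2235.708 g/h  (m^3/h * mg/L = g/h)
Daily TAN removed = 2235.708 * 24 = 53656.992 g/day
Convert to kg/day: 53656.992 / 1000 = 53.656992 kg/day

53.656992 kg/day


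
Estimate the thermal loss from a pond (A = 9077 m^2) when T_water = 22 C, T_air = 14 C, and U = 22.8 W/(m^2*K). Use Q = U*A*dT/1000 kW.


Temperature difference dT = 22 - 14 = 8 K
Heat loss (W) = U * A * dT = 22.8 * 9077 * 8 = 1655644.8 W
Convert to kW: 1655644.8 / 1000 = 1655.6448 kW

1655.6448 kW


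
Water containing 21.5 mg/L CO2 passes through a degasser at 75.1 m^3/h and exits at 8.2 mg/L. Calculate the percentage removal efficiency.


CO2_out / CO2_in = 8.2 / 21.5 = 0.38139535
Fraction remaining = 0.38139535
efficiency = (1 - 0.38139535) * 100 = 61.8605 %

61.8605 %


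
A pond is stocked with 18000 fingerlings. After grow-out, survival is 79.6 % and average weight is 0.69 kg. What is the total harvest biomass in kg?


Survivors = 18000 * 79.6/100 = 14328 fish
Harvest biomass = survivors * W_f = 14328 * 0.69 = 9886.32 kg

9886.32 kg


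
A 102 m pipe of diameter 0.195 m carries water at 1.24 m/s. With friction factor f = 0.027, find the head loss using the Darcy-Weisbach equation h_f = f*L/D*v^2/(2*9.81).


v^2 = 1.24^2 = 1.5376 m^2/s^2
L/D = 102/0.195 = 523.07692
h_f = f*(L/D)*v^2/(2g) = 0.027 * 523.07692 * 1.5376 / 19.62 = 1.10681 m

1.10681 m


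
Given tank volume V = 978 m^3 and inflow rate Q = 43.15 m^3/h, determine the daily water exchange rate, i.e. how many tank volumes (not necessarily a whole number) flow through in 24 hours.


Daily flow volume = 43.15 m^3/h * 24 h = 1035.6 m^3/day
Exchanges = daily flow / tank volume = 1035.6 / 978 = 1.0589 exchanges/day

1.0589 exchanges/day


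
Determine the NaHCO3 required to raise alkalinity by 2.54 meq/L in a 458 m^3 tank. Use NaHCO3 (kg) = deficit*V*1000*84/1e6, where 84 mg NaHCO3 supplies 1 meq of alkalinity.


Tank volume in L = 458 m^3 * 1000 = 458000 L
Total meq required = 2.54 meq/L * 458000 L = 1163320 meq
NaHCO3 mass = 1163320 meq * 84 mg/meq / 1e6 = 97.7189 kg

97.7189 kg


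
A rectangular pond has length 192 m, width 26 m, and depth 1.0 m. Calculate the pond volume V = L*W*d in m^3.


Base area = L * W = 192 * 26 = 4992 m^2
Volume = area * depth = 4992 * 1.0 = 4992 m^3

4992 m^3


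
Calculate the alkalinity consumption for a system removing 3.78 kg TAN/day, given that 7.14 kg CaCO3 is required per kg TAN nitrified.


Alkalinity factor: 7.14 kg CaCO3 consumed per kg TAN nitrified
alk = 3.78 kg TAN * 7.14 = 26.9892 kg CaCO3/day

26.9892 kg CaCO3/day


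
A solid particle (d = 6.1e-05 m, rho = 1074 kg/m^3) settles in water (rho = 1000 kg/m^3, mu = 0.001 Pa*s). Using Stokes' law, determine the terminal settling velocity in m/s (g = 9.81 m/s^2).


Density difference: rho_p - rho_f = 1074 - 1000 = 74 kg/m^3
d^2 = (6.1e-05)^2 = 3.721e-09 m^2
Numerator = (rho_p - rho_f) * g * d^2 = 74 * 9.81 * 3.721e-09 = 2.7012227e-06
Denominator = 18 * mu = 18 * 0.001 = 0.018
v_s = 2.7012227e-06 / 0.018 = 1.50068e-04 m/s
Check: Re = rho_f * v_s * d / mu = 1000 * 1.50068e-04 * 6.1e-05 / 0.001 = 0.00915 < 1, so Stokes' law applies.

1.50068e-04 m/s


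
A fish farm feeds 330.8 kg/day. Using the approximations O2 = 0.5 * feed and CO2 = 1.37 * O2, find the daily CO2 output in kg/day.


O2 = 330.8 * 0.5 = 165.4
CO2 = 165.4 * 1.37 = 226.598

226.598 kg/day


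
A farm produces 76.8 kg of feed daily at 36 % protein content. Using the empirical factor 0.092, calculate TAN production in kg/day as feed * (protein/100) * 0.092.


Protein in feed = 76.8 * 36/100 = 27.648 kg/day
TAN = protein * 0.092 = 27.648 * 0.092 = 2.543616 kg/day

2.543616 kg/day


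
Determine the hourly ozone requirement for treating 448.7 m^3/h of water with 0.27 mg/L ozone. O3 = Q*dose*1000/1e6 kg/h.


O3 demand (mg/h) = Q * dose * 1000 = 448.7 * 0.27 * 1000 = 121149 mg/h
Convert mg to kg: 121149 / 1e6 = 0.121149 kg/h

0.121149 kg/h


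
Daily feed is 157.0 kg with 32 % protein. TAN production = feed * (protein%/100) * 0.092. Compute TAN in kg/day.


Protein in feed = 157.0 * 32/100 = 50.24 kg/day
TAN = protein * 0.092 = 50.24 * 0.092 = 4.62208 kg/day

4.62208 kg/day


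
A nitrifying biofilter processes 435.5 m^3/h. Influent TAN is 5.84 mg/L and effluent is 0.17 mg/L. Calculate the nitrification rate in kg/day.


Concentration drop: TAN_in - TAN_out = 5.84 - 0.17 = 5.67 mg/L
Hourly TAN removed = Q * dTAN = 435.5 m^3/h * 5.67 mg/L = 2469.285 g/h  (m^3/h * mg/L = g/h)
Daily TAN removed = 2469.285 * 24 = 59262.84 g/day
Convert to kg/day: 59262.84 / 1000 = 59.26284 kg/day

59.26284 kg/day


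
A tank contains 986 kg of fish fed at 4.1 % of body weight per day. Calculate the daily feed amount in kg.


Feeding rate fraction = 4.1% / 100 = 0.041
Daily feed = 986 kg * 0.041 = 40.426 kg/day

40.426 kg/day


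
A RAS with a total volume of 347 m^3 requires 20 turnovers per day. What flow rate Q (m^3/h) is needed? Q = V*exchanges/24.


Daily recirculation volume = 347 m^3 * 20 = 6940 m^3/day
Flow rate Q = daily volume / 24 h = 6940 / 24 = 289.167 m^3/h

289.167 m^3/h


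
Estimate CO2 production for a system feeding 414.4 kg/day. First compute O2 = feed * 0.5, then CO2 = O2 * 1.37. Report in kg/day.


O2 = 414.4 * 0.5 = 207.2
CO2 = 207.2 * 1.37 = 283.864

283.864 kg/day


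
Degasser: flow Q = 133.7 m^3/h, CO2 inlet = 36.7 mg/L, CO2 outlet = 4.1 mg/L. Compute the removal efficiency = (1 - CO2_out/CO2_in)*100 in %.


CO2_out / CO2_in = 4.1 / 36.7 = 0.11171662
Fraction remaining = 0.11171662
efficiency = (1 - 0.11171662) * 100 = 88.8283 %

88.8283 %


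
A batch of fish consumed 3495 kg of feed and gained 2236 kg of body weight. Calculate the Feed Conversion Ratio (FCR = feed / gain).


FCR = feed consumed / weight gained
FCR = 3495 kg / 2236 kg = 1.56306

1.56306


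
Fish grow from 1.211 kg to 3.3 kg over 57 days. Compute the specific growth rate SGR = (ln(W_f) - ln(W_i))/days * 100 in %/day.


ln(W_f) = ln(3.3) = 1.1939225
ln(W_i) = ln(1.211) = 0.19144646
ln(W_f) - ln(W_i) = 1.1939225 - 0.19144646 = 1.002476
SGR = 1.002476 / 57 * 100 = 1.75873 %/day

1.75873 %/day


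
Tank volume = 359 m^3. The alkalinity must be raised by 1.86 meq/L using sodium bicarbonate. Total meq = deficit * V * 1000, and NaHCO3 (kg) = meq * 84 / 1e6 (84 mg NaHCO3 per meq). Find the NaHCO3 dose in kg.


Tank volume in L = 359 m^3 * 1000 = 359000 L
Total meq required = 1.86 meq/L * 359000 L = 667740 meq
NaHCO3 mass = 667740 meq * 84 mg/meq / 1e6 = 56.0902 kg

56.0902 kg


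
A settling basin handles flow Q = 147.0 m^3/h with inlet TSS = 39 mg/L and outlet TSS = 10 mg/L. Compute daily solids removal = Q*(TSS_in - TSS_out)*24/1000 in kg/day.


Concentration drop: TSS_in - TSS_out = 39 - 10 = 29 mg/L
Hourly solids removed = Q * dTSS = 147.0 m^3/h * 29 mg/L = 4263 g/h  (m^3/h * mg/L = g/h)
Daily solids removed = 4263 * 24 = 102312 g/day
Convert g to kg: 102312 / 1000 = 102.312 kg/day

102.312 kg/day


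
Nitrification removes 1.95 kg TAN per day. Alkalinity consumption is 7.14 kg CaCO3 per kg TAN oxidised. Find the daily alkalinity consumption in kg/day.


Alkalinity factor: 7.14 kg CaCO3 consumed per kg TAN nitrified
alk = 1.95 kg TAN * 7.14 = 13.923 kg CaCO3/day

13.923 kg CaCO3/day


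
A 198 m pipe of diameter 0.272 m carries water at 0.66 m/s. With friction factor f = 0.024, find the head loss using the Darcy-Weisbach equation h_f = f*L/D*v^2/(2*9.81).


v^2 = 0.66^2 = 0.4356 m^2/s^2
L/D = 198/0.272 = 727.94118
h_f = f*(L/D)*v^2/(2g) = 0.024 * 727.94118 * 0.4356 / 19.62 = 0.387879 m

0.387879 m


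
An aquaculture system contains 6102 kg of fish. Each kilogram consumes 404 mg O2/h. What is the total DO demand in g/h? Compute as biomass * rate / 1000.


Total O2 consumption (mg/h) = 6102 kg * 404 mg/(kg*h) = 2465208 mg/h
Convert to g/h: 2465208 / 1000 = 2465.208 g/h

2465.208 g/h


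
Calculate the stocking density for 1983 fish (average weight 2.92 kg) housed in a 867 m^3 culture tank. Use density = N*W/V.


Total biomass = 1983 fish * 2.92 kg = 5790.36 kg
Density = total biomass / volume = 5790.36 / 867 = 6.67862 kg/m^3

6.67862 kg/m^3


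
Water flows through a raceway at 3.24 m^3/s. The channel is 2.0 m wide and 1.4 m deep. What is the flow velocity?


Cross-sectional area = W * d = 2.0 * 1.4 = 2.8 m^2
Velocity = Q / A = 3.24 / 2.8 = 1.15714 m/s

1.15714 m/s


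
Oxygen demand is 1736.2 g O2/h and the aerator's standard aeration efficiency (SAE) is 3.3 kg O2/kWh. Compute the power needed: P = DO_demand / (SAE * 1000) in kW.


SAE in g O2/kWh = 3.3 * 1000 = 3300 g/kWh
P = DO_demand / SAE_g = 1736.2 / 3300 = 0.526121 kW

0.526121 kW


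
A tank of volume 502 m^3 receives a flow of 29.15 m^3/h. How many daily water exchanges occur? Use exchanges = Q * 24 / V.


Daily flow volume = 29.15 m^3/h * 24 h = 699.6 m^3/day
Exchanges = daily flow / tank volume = 699.6 / 502 = 1.39363 exchanges/day

1.39363 exchanges/day


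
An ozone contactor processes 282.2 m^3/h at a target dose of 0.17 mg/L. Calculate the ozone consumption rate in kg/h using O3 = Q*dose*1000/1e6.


O3 demand (mg/h) = Q * dose * 1000 = 282.2 * 0.17 * 1000 = 47974 mg/h
Convert mg to kg: 47974 / 1e6 = 0.047974 kg/h

0.047974 kg/h


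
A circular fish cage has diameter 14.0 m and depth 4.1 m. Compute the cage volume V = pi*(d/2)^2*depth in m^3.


r = d/2 = 14.0/2 = 7 m
Base area = pi*r^2 = pi*7^2 = 153.93804 m^2
Volume = 153.93804 * 4.1 = 631.146 m^3

631.146 m^3


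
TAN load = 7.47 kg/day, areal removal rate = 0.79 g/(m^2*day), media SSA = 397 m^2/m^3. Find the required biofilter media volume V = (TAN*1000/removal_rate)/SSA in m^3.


A = 7.47*1000 / 0.79 = 9455.6962 m^2
V = 9455.6962 / 397 = 23.8179

23.8179 m^3


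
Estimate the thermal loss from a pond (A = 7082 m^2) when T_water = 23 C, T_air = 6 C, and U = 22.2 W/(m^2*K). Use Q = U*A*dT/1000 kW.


Temperature difference dT = 23 - 6 = 17 K
Heat loss (W) = U * A * dT = 22.2 * 7082 * 17 = 2672746.8 W
Convert to kW: 2672746.8 / 1000 = 2672.7468 kW

2672.7468 kW


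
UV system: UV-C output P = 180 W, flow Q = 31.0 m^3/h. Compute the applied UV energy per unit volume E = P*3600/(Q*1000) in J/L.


Energy delivered per hour = 180 W * 3600 s = 648000 J/h
Volume treated per hour = 31.0 m^3/h * 1000 = 31000 L/h
dose = 648000 / 31000 = 20.9032 J/L

20.9032 J/L


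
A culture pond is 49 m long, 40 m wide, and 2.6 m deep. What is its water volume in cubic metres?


Base area = L * W = 49 * 40 = 1960 m^2
Volume = area * depth = 1960 * 2.6 = 5096 m^3

5096 m^3


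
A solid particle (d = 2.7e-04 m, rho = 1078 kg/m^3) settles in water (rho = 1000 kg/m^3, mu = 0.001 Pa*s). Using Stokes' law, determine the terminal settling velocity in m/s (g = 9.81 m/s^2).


Density difference: rho_p - rho_f = 1078 - 1000 = 78 kg/m^3
d^2 = (2.7e-04)^2 = 7.29e-08 m^2
Numerator = (rho_p - rho_f) * g * d^2 = 78 * 9.81 * 7.29e-08 = 5.5781622e-05
Denominator = 18 * mu = 18 * 0.001 = 0.018
v_s = 5.5781622e-05 / 0.018 = 0.00309898 m/s
Check: Re = rho_f * v_s * d / mu = 1000 * 0.00309898 * 2.7e-04 / 0.001 = 0.837 < 1, so Stokes' law applies.

0.00309898 m/s


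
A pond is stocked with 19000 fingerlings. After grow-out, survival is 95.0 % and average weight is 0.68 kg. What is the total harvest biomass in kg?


Survivors = 19000 * 95.0/100 = 18050 fish
Harvest biomass = survivors * W_f = 18050 * 0.68 = 12274 kg

12274 kg


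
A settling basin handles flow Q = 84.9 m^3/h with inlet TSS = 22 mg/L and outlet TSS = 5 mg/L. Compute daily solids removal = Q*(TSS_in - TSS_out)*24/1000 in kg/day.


Concentration drop: TSS_in - TSS_out = 22 - 5 = 17 mg/L
Hourly solids removed = Q * dTSS = 84.9 m^3/h * 17 mg/L = 1443.3 g/h  (m^3/h * mg/L = g/h)
Daily solids removed = 1443.3 * 24 = 34639.2 g/day
Convert g to kg: 34639.2 / 1000 = 34.6392 kg/day

34.6392 kg/day


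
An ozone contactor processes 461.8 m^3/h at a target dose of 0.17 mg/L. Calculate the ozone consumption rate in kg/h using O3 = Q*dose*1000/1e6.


O3 demand (mg/h) = Q * dose * 1000 = 461.8 * 0.17 * 1000 = 78506 mg/h
Convert mg to kg: 78506 / 1e6 = 0.078506 kg/h

0.078506 kg/h


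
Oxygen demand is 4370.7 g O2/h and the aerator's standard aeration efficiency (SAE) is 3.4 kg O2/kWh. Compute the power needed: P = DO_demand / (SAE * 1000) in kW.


SAE in g O2/kWh = 3.4 * 1000 = 3400 g/kWh
P = DO_demand / SAE_g = 4370.7 / 3400 = 1.2855 kW

1.2855 kW


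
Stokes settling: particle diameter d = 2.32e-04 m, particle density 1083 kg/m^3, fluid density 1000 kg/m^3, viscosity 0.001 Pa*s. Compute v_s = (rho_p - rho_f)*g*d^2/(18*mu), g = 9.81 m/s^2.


Density difference: rho_p - rho_f = 1083 - 1000 = 83 kg/m^3
d^2 = (2.32e-04)^2 = 5.3824e-08 m^2
Numerator = (rho_p - rho_f) * g * d^2 = 83 * 9.81 * 5.3824e-08 = 4.3825116e-05
Denominator = 18 * mu = 18 * 0.001 = 0.018
v_s = 4.3825116e-05 / 0.018 = 0.00243473 m/s
Check: Re = rho_f * v_s * d / mu = 1000 * 0.00243473 * 2.32e-04 / 0.001 = 0.565 < 1, so Stokes' law applies.

0.00243473 m/s


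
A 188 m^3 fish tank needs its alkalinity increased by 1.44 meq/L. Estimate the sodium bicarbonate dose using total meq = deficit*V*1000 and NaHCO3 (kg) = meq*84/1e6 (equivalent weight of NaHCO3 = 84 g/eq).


Tank volume in L = 188 m^3 * 1000 = 188000 L
Total meq required = 1.44 meq/L * 188000 L = 270720 meq
NaHCO3 mass = 270720 meq * 84 mg/meq / 1e6 = 22.7405 kg

22.7405 kg


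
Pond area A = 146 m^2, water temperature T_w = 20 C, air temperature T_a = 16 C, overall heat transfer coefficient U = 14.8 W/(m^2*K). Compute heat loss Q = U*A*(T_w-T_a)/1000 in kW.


Temperature difference dT = 20 - 16 = 4 K
Heat loss (W) = U * A * dT = 14.8 * 146 * 4 = 8643.2 W
Convert to kW: 8643.2 / 1000 = 8.6432 kW

8.6432 kW


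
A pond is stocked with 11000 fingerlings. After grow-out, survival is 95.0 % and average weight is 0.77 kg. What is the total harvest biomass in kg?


Survivors = 11000 * 95.0/100 = 10450 fish
Harvest biomass = survivors * W_f = 10450 * 0.77 = 8046.5 kg

8046.5 kg


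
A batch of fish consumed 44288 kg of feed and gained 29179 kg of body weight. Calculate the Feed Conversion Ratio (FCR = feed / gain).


FCR = feed consumed / weight gained
FCR = 44288 kg / 29179 kg = 1.5178

1.5178


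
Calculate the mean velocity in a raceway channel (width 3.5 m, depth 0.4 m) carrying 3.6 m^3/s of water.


Cross-sectional area = W * d = 3.5 * 0.4 = 1.4 m^2
Velocity = Q / A = 3.6 / 1.4 = 2.57143 m/s

2.57143 m/s


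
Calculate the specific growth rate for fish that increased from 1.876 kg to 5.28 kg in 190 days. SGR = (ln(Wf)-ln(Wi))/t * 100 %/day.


ln(W_f) = ln(5.28) = 1.6639261
ln(W_i) = ln(1.876) = 0.62914185
ln(W_f) - ln(W_i) = 1.6639261 - 0.62914185 = 1.0347842
SGR = 1.0347842 / 190 * 100 = 0.544623 %/day

0.544623 %/day


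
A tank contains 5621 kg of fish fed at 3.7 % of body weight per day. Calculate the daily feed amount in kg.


Feeding rate fraction = 3.7% / 100 = 0.037
Daily feed = 5621 kg * 0.037 = 207.977 kg/day

207.977 kg/day


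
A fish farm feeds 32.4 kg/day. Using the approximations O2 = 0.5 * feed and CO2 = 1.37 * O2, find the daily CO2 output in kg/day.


O2 = 32.4 * 0.5 = 16.2
CO2 = 16.2 * 1.37 = 22.194

22.194 kg/day


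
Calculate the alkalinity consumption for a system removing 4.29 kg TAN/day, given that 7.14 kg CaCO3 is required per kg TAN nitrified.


Alkalinity factor: 7.14 kg CaCO3 consumed per kg TAN nitrified
alk = 4.29 kg TAN * 7.14 = 30.6306 kg CaCO3/day

30.6306 kg CaCO3/day


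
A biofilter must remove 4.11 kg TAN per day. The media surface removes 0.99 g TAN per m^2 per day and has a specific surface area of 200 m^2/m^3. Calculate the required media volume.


A = 4.11*1000 / 0.99 = 4151.5152 m^2
V = 4151.5152 / 200 = 20.7576

20.7576 m^3


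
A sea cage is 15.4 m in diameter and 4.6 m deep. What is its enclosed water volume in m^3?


r = d/2 = 15.4/2 = 7.7 m
Base area = pi*r^2 = pi*7.7^2 = 186.26503 m^2
Volume = 186.26503 * 4.6 = 856.819 m^3

856.819 m^3


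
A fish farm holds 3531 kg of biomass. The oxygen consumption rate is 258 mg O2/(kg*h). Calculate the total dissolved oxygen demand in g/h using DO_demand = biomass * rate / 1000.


Total O2 consumption (mg/h) = 3531 kg * 258 mg/(kg*h) = 910998 mg/h
Convert to g/h: 910998 / 1000 = 910.998 g/h

910.998 g/h


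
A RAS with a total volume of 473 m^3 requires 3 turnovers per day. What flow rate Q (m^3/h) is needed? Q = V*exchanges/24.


Daily recirculation volume = 473 m^3 * 3 = 1419 m^3/day
Flow rate Q = daily volume / 24 h = 1419 / 24 = 59.125 m^3/h

59.125 m^3/h


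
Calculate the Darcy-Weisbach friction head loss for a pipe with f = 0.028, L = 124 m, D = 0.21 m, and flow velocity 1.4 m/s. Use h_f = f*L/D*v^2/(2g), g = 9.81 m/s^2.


v^2 = 1.4^2 = 1.96 m^2/s^2
L/D = 124/0.21 = 590.47619
h_f = f*(L/D)*v^2/(2g) = 0.028 * 590.47619 * 1.96 / 19.62 = 1.65165 m

1.65165 m


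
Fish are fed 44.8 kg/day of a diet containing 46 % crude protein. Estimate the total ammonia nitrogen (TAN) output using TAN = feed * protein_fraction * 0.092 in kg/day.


Protein in feed = 44.8 * 46/100 = 20.608 kg/day
TAN = protein * 0.092 = 20.608 * 0.092 = 1.895936 kg/day

1.895936 kg/day


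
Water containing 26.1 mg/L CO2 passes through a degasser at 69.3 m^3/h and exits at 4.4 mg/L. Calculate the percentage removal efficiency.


CO2_out / CO2_in = 4.4 / 26.1 = 0.16858238
Fraction remaining = 0.16858238
efficiency = (1 - 0.16858238) * 100 = 83.1418 %

83.1418 %


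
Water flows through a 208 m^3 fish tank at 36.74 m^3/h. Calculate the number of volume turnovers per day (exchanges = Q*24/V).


Daily flow volume = 36.74 m^3/h * 24 h = 881.76 m^3/day
Exchanges = daily flow / tank volume = 881.76 / 208 = 4.23923 exchanges/day

4.23923 exchanges/day


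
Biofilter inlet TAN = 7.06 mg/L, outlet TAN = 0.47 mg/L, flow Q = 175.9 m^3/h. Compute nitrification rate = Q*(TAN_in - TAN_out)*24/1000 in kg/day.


Concentration drop: TAN_in - TAN_out = 7.06 - 0.47 = 6.59 mg/L
Hourly TAN removed = Q * dTAN = 175.9 m^3/h * 6.59 mg/L = 1159.181 g/h  (m^3/h * mg/L = g/h)
Daily TAN removed = 1159.181 * 24 = 27820.344 g/day
Convert to kg/day: 27820.344 / 1000 = 27.820344 kg/day

27.820344 kg/day


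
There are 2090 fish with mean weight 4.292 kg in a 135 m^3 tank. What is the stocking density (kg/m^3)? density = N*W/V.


Total biomass = 2090 fish * 4.292 kg = 8970.28 kg
Density = total biomass / volume = 8970.28 / 135 = 66.4465 kg/m^3

66.4465 kg/m^3
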